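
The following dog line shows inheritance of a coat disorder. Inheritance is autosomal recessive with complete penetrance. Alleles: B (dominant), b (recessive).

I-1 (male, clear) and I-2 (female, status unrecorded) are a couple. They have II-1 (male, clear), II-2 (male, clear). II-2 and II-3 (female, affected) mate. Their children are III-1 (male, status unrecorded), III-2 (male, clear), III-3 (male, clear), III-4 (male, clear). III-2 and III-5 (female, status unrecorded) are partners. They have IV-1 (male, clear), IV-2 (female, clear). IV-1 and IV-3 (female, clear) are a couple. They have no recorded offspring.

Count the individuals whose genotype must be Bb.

3

Obligate heterozygotes: III-2 is clear so carries B and received b from II-3 (bb), so III-2 is Bb; III-3 is clear so carries B and received b from II-3 (bb), so III-3 is Bb; III-4 is clear so carries B and received b from II-3 (bb), so III-4 is Bb.
Every other individual is either homozygous by phenotype or has at least one consistent homozygous assignment, so the count is 3.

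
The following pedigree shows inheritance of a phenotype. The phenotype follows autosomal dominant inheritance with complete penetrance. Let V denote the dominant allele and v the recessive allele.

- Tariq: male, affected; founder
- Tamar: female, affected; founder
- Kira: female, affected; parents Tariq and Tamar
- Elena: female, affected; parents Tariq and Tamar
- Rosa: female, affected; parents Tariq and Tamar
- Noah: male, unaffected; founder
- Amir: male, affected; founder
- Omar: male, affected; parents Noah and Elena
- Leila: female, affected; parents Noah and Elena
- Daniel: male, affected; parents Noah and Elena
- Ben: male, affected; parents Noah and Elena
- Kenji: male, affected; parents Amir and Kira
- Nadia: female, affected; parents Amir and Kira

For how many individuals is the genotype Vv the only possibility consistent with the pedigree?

Obligate heterozygotes: Omar is affected so carries V and received v from Noah (vv), so Omar is Vv; Leila is affected so carries V and received v from Noah (vv), so Leila is Vv; Daniel is affected so carries V and received v from Noah (vv), so Daniel is Vv; Ben is affected so carries V and received v from Noah (vv), so Ben is Vv.
Every other individual is either homozygous by phenotype or has at least one consistent homozygous assignment, so the count is 4.

4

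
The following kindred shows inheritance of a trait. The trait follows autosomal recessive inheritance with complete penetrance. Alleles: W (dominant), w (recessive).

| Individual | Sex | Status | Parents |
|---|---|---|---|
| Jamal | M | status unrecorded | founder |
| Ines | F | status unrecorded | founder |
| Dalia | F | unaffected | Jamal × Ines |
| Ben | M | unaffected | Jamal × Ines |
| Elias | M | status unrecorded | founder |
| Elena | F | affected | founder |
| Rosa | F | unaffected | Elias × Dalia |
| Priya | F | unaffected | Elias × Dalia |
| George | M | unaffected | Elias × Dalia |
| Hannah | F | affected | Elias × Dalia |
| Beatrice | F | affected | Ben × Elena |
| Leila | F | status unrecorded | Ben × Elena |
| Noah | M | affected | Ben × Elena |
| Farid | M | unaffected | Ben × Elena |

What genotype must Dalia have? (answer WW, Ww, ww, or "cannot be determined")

From phenotype alone, Dalia is WW or Ww.
Dalia is unaffected so carries W and passed w to Hannah (ww), so Dalia is Ww.

Ww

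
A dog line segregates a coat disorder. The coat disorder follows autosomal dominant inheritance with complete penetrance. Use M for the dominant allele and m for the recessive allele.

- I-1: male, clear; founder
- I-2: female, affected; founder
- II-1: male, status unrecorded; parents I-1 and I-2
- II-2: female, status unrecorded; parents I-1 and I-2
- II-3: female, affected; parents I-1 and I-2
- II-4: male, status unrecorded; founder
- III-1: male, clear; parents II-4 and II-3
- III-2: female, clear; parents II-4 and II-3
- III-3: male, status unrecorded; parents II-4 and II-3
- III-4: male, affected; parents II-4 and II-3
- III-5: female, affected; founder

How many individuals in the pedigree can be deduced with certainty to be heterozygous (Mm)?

Obligate heterozygotes: II-3 is affected so carries M and received m from I-1 (mm), so II-3 is Mm.
Every other individual is either homozygous by phenotype or has at least one consistent homozygous assignment, so the count is 1.

1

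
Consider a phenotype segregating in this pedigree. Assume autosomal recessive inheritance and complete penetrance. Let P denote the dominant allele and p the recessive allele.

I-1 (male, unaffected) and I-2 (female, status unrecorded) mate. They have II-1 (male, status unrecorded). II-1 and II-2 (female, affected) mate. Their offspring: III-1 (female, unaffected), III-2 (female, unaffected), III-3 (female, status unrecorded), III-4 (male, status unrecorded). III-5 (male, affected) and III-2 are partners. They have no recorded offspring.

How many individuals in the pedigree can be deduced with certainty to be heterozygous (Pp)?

Obligate heterozygotes: III-1 is unaffected so carries P and received p from II-2 (pp), so III-1 is Pp; III-2 is unaffected so carries P and received p from II-2 (pp), so III-2 is Pp.
Every other individual is either homozygous by phenotype or has at least one consistent homozygous assignment, so the count is 2.

2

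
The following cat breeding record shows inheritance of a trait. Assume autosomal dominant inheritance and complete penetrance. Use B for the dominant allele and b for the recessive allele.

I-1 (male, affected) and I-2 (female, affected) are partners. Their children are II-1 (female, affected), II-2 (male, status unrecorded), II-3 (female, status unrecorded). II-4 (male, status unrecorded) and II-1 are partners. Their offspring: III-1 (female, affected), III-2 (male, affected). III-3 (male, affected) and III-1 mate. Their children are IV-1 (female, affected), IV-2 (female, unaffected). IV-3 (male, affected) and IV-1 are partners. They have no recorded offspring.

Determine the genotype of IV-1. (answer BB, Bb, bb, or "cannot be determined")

IV-1's phenotype allows BB or Bb, and no parent or child forces a single allele at both positions; consistent genotype assignments exist with IV-1 as BB or Bb.

cannot be determined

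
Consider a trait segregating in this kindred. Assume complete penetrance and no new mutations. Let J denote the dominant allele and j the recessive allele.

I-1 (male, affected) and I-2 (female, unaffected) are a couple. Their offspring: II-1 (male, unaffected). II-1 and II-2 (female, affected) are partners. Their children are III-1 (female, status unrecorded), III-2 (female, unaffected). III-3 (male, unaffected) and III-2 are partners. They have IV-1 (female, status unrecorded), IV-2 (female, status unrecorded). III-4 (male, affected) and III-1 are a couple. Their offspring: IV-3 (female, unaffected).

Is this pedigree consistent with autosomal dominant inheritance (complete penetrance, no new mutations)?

Yes

A consistent assignment under autosomal dominant exists: I-1 Jj, I-2 jj, II-1 jj, II-2 Jj, III-1 Jj, III-2 jj, III-3 jj, III-4 Jj, IV-1 jj, IV-2 jj, IV-3 jj.
In this assignment every recorded phenotype matches its genotype and every non-founder's genotype is obtainable from its parents' genotypes, so the pedigree is consistent.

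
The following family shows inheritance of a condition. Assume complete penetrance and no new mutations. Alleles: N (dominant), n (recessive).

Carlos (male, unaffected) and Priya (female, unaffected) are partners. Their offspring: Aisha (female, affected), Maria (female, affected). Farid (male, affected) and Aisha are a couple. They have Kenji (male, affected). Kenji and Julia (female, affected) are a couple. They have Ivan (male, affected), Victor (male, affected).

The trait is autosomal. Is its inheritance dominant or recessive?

Carlos and Priya are both unaffected yet have an affected child Aisha. Under dominance, an affected child requires at least one affected parent, so the trait cannot be dominant.

recessive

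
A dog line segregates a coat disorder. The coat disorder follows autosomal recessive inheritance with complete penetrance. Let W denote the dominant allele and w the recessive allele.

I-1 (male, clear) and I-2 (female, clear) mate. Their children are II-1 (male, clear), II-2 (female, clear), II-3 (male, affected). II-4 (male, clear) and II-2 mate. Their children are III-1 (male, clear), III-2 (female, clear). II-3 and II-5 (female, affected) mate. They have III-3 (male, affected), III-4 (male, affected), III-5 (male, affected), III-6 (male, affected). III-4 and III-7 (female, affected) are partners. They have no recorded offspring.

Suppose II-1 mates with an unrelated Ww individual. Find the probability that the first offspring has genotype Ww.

I-1 is clear so carries W and passed w to II-3 (ww), so I-1 is Ww.
I-2 is clear so carries W and passed w to II-3 (ww), so I-2 is Ww.
II-1 is a clear offspring of I-1 (Ww) × I-2 (Ww), whose cross gives 1/4 WW : 1/2 Ww : 1/4 ww; conditioning on being clear, II-1 is WW with probability 1/3, Ww with probability 2/3.
Summing over parental genotype combinations, P(offspring has genotype Ww) = 1/3·1/2 + 2/3·1/2 = 1/2.

1/2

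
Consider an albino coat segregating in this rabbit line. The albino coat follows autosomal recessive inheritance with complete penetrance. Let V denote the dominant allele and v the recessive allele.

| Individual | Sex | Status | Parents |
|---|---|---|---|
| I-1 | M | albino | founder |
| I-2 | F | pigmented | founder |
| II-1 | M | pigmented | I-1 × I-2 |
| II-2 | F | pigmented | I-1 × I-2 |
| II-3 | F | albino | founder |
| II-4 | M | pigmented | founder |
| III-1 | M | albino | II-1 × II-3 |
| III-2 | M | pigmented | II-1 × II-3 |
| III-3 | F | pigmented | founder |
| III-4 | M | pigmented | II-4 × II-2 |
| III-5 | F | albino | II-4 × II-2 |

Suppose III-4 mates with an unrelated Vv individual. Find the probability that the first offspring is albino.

1/6

II-4 is pigmented so carries V and passed v to III-5 (vv), so II-4 is Vv.
II-2 is pigmented so carries V and received v from I-1 (vv), so II-2 is Vv.
III-4 is a pigmented offspring of II-4 (Vv) × II-2 (Vv), whose cross gives 1/4 VV : 1/2 Vv : 1/4 vv; conditioning on being pigmented, III-4 is VV with probability 1/3, Vv with probability 2/3.
Summing over parental genotype combinations, P(offspring is albino) = 2/3·1/4 = 1/6.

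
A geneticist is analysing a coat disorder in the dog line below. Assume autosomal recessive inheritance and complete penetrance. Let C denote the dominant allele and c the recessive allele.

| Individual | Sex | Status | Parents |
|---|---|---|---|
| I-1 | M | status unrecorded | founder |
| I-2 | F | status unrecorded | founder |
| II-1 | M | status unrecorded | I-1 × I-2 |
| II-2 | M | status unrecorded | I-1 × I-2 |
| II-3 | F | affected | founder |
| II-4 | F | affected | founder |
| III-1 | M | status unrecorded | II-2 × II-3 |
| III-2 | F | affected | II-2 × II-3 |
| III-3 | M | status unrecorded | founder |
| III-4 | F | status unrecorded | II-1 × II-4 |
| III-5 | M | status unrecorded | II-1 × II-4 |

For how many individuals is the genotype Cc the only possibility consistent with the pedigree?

0

No individual's genotype is forced to Cc by the pedigree, so the count is 0.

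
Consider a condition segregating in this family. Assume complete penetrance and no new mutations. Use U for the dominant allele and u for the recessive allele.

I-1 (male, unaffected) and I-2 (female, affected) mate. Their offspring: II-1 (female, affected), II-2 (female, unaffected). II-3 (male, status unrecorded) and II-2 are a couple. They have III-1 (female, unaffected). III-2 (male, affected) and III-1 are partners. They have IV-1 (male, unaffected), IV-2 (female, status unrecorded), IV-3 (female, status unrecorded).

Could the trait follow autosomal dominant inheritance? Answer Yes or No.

Yes

A consistent assignment under autosomal dominant exists: I-1 uu, I-2 Uu, II-1 Uu, II-2 uu, II-3 Uu, III-1 uu, III-2 Uu, IV-1 uu, IV-2 Uu, IV-3 Uu.
In this assignment every recorded phenotype matches its genotype and every non-founder's genotype is obtainable from its parents' genotypes, so the pedigree is consistent.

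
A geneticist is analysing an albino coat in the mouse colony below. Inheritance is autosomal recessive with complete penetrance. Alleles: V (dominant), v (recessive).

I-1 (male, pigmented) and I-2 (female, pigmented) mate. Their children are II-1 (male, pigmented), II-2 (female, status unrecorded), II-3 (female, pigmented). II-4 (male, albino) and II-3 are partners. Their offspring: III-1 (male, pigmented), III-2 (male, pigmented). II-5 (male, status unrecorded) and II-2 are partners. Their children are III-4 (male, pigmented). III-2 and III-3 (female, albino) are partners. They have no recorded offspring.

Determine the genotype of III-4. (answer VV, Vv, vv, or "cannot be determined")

cannot be determined

III-4's phenotype allows VV or Vv, and no parent or child forces a single allele at both positions; consistent genotype assignments exist with III-4 as VV or Vv.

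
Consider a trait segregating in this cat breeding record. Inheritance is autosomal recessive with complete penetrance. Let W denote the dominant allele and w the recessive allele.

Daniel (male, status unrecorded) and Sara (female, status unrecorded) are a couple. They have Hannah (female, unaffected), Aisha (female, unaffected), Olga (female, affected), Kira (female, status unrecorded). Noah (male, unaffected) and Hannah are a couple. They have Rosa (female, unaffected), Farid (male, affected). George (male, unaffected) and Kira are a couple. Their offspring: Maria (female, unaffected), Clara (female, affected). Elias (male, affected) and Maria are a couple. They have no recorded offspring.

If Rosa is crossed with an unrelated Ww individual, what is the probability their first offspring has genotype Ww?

1/2

Noah is unaffected so carries W and passed w to Farid (ww), so Noah is Ww.
Hannah is unaffected so carries W and passed w to Farid (ww), so Hannah is Ww.
Rosa is an unaffected offspring of Noah (Ww) × Hannah (Ww), whose cross gives 1/4 WW : 1/2 Ww : 1/4 ww; conditioning on being unaffected, Rosa is WW with probability 1/3, Ww with probability 2/3.
Summing over parental genotype combinations, P(offspring has genotype Ww) = 1/3·1/2 + 2/3·1/2 = 1/2.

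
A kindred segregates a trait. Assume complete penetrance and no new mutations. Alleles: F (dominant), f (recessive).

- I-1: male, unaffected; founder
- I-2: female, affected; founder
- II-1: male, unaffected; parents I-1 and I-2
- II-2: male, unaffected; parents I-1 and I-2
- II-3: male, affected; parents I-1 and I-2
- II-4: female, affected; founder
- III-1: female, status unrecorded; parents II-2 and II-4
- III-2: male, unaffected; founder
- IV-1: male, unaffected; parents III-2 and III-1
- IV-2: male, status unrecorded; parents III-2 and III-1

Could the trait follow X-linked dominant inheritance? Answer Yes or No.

Yes

A consistent assignment under X-linked dominant exists: I-1 X^f Y, I-2 X^F X^f, II-1 X^f Y, II-2 X^f Y, II-3 X^F Y, II-4 X^F X^F, III-1 X^F X^f, III-2 X^f Y, IV-1 X^f Y, IV-2 X^F Y.
In this assignment every recorded phenotype matches its genotype and every non-founder's genotype is obtainable from its parents' genotypes, so the pedigree is consistent.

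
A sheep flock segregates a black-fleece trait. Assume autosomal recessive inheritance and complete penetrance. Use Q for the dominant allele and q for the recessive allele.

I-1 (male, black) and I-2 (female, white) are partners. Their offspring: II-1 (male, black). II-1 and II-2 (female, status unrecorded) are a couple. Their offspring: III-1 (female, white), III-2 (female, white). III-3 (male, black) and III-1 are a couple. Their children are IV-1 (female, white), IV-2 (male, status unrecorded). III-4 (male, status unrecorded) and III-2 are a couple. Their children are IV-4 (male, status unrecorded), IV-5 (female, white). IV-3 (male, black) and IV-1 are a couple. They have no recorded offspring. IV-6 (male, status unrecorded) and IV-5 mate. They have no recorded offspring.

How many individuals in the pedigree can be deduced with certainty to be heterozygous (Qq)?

4

Obligate heterozygotes: I-2 is white so carries Q and passed q to II-1 (qq), so I-2 is Qq; III-1 is white so carries Q and received q from II-1 (qq), so III-1 is Qq; III-2 is white so carries Q and received q from II-1 (qq), so III-2 is Qq; IV-1 is white so carries Q and received q from III-3 (qq), so IV-1 is Qq.
Every other individual is either homozygous by phenotype or has at least one consistent homozygous assignment, so the count is 4.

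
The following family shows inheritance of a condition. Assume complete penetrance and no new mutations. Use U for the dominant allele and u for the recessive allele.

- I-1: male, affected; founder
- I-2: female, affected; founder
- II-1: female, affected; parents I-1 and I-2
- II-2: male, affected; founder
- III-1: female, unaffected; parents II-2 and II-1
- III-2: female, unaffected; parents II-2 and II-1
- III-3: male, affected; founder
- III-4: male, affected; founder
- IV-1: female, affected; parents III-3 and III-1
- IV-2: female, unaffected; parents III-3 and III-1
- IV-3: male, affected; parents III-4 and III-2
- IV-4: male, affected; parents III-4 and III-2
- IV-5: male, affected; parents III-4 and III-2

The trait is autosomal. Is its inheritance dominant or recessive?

II-2 and II-1 are both affected yet have an unaffected child III-1. Under a recessive model two affected parents are homozygous and every child would be affected, so the trait cannot be recessive.

dominant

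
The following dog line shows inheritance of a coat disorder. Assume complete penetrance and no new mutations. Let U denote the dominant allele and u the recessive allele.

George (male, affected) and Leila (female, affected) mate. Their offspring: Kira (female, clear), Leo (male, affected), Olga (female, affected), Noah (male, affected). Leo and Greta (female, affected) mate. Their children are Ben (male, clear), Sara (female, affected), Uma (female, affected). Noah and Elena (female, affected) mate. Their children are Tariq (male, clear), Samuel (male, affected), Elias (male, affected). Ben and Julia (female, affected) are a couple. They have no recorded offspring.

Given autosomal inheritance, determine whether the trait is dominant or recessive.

George and Leila are both affected yet have a clear child Kira. Under a recessive model two affected parents are homozygous and every child would be affected, so the trait cannot be recessive.

dominant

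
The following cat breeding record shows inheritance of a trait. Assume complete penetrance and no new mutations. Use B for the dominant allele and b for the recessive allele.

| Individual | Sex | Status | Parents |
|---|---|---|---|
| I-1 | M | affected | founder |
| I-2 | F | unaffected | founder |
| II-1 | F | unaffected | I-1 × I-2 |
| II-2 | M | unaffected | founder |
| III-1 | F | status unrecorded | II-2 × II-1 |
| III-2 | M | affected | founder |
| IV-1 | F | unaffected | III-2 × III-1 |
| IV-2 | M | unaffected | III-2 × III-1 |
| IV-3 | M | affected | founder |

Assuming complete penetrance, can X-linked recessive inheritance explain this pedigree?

Yes

A consistent assignment under X-linked recessive exists: I-1 X^b Y, I-2 X^B X^B, II-1 X^B X^b, II-2 X^B Y, III-1 X^B X^B, III-2 X^b Y, IV-1 X^B X^b, IV-2 X^B Y, IV-3 X^b Y.
In this assignment every recorded phenotype matches its genotype and every non-founder's genotype is obtainable from its parents' genotypes, so the pedigree is consistent.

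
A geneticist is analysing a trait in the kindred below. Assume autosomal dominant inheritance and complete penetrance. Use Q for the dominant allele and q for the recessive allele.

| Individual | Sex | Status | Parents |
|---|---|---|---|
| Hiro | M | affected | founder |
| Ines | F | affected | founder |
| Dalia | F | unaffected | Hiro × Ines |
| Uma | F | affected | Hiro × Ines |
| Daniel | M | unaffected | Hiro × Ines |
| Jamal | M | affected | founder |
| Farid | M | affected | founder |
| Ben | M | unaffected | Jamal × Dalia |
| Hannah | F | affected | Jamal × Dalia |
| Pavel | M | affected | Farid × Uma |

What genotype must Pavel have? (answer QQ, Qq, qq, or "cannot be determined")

Pavel's phenotype allows QQ or Qq, and no parent or child forces a single allele at both positions; consistent genotype assignments exist with Pavel as QQ or Qq.

cannot be determined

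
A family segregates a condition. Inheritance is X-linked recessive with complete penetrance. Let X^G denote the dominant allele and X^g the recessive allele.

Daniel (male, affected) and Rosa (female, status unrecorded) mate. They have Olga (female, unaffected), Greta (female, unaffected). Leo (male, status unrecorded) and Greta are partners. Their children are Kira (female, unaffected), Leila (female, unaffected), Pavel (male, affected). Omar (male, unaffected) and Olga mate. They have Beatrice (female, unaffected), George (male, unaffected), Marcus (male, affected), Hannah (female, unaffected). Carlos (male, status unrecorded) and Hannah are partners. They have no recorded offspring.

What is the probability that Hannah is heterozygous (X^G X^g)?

1/2

Omar is unaffected, so Omar is X^G Y.
Olga is unaffected so carries G and received g from Daniel (X^g Y), so Olga is X^G X^g.
Their cross gives offspring ratios 1/2 X^G X^G : 1/2 X^G X^g. Conditioning on Hannah being unaffected, P(X^G X^g) = 1/2 / 1 = 1/2.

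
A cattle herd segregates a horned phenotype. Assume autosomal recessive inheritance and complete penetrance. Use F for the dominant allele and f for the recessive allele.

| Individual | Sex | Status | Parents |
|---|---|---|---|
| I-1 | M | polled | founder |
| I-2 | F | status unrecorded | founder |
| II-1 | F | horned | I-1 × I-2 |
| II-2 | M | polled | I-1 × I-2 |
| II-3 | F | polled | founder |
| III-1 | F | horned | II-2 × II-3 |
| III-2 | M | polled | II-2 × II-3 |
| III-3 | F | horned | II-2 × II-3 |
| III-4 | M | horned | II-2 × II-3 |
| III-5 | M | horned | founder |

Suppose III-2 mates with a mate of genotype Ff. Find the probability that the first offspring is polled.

II-2 is polled so carries F and passed f to III-1 (ff), so II-2 is Ff.
II-3 is polled so carries F and passed f to III-1 (ff), so II-3 is Ff.
III-2 is a polled offspring of II-2 (Ff) × II-3 (Ff), whose cross gives 1/4 FF : 1/2 Ff : 1/4 ff; conditioning on being polled, III-2 is FF with probability 1/3, Ff with probability 2/3.
Summing over parental genotype combinations, P(offspring is polled) = 1/3·1 + 2/3·3/4 = 5/6.

5/6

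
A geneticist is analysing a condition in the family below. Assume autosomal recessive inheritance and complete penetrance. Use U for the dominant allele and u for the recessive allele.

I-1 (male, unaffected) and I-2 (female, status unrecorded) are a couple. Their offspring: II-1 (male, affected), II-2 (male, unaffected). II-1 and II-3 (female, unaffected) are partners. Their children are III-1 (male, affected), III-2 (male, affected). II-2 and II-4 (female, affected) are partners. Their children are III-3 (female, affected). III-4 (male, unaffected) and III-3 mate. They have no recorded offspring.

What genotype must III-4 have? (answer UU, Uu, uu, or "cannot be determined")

III-4's phenotype allows UU or Uu, and no parent or child forces a single allele at both positions; consistent genotype assignments exist with III-4 as UU or Uu.

cannot be determined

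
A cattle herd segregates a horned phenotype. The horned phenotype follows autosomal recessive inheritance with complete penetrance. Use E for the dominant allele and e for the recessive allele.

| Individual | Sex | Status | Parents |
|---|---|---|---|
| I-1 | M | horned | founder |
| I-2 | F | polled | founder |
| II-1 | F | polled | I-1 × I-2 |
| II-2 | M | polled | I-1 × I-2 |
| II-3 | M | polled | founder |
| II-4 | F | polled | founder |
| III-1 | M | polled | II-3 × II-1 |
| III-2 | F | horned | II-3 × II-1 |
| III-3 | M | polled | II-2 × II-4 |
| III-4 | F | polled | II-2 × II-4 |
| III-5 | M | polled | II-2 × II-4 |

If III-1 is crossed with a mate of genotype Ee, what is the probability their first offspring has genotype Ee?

1/2

II-3 is polled so carries E and passed e to III-2 (ee), so II-3 is Ee.
II-1 is polled so carries E and received e from I-1 (ee), so II-1 is Ee.
III-1 is a polled offspring of II-3 (Ee) × II-1 (Ee), whose cross gives 1/4 EE : 1/2 Ee : 1/4 ee; conditioning on being polled, III-1 is EE with probability 1/3, Ee with probability 2/3.
Summing over parental genotype combinations, P(offspring has genotype Ee) = 1/3·1/2 + 2/3·1/2 = 1/2.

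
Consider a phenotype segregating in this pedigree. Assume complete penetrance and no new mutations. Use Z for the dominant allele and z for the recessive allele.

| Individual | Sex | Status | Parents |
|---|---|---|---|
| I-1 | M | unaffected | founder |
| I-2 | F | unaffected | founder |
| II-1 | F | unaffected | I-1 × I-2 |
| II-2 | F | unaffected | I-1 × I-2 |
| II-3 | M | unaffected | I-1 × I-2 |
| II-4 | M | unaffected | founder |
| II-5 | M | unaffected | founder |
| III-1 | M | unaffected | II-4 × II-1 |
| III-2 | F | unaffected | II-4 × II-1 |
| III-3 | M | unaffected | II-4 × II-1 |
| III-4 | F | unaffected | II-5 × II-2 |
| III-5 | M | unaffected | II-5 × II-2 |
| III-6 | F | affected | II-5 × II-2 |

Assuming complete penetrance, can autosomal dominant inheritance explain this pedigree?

Under autosomal dominant, III-6 (affected, female) cannot arise from II-5 (unaffected) × II-2 (unaffected).

No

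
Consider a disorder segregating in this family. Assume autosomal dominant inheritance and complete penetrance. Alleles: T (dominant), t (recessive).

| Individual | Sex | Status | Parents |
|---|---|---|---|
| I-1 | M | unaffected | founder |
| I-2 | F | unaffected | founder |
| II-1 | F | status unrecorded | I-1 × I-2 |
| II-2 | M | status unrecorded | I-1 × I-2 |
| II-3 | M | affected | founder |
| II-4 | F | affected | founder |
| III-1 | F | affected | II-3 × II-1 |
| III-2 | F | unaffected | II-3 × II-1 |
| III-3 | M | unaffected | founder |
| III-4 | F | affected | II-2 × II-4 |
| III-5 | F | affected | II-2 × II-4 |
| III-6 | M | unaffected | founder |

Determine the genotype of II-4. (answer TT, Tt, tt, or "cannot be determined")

cannot be determined

II-4's phenotype allows TT or Tt, and no parent or child forces a single allele at both positions; consistent genotype assignments exist with II-4 as TT or Tt.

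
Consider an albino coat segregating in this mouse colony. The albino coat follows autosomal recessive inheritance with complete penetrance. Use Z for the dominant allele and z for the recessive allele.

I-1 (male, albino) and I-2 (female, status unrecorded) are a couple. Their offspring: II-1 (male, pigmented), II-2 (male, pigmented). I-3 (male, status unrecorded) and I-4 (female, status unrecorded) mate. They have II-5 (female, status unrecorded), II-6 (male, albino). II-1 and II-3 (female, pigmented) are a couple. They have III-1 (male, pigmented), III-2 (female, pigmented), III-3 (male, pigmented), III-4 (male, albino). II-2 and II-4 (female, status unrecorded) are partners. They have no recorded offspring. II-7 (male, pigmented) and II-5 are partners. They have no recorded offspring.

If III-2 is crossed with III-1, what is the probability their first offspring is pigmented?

II-1 is pigmented so carries Z and received z from I-1 (zz), so II-1 is Zz.
II-3 is pigmented so carries Z and passed z to III-4 (zz), so II-3 is Zz.
III-2 is a pigmented offspring of II-1 (Zz) × II-3 (Zz), whose cross gives 1/4 ZZ : 1/2 Zz : 1/4 zz; conditioning on being pigmented, III-2 is ZZ with probability 1/3, Zz with probability 2/3.
III-1 is a pigmented offspring of II-1 (Zz) × II-3 (Zz), whose cross gives 1/4 ZZ : 1/2 Zz : 1/4 zz; conditioning on being pigmented, III-1 is ZZ with probability 1/3, Zz with probability 2/3.
Summing over parental genotype combinations, P(offspring is pigmented) = 1/9·1 + 2/9·1 + 2/9·1 + 4/9·3/4 = 8/9.

8/9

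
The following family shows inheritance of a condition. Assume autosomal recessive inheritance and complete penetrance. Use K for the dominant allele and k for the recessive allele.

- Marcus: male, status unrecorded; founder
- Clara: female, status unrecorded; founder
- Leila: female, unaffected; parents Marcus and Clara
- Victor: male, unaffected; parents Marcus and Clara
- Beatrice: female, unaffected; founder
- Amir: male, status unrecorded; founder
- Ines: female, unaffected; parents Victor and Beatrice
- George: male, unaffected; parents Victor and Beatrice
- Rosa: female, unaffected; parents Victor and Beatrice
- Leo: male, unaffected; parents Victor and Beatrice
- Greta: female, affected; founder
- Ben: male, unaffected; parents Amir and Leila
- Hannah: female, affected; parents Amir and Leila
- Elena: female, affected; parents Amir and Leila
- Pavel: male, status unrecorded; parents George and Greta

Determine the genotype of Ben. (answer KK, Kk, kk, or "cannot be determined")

Ben's phenotype allows KK or Kk, and no parent or child forces a single allele at both positions; consistent genotype assignments exist with Ben as KK or Kk.

cannot be determined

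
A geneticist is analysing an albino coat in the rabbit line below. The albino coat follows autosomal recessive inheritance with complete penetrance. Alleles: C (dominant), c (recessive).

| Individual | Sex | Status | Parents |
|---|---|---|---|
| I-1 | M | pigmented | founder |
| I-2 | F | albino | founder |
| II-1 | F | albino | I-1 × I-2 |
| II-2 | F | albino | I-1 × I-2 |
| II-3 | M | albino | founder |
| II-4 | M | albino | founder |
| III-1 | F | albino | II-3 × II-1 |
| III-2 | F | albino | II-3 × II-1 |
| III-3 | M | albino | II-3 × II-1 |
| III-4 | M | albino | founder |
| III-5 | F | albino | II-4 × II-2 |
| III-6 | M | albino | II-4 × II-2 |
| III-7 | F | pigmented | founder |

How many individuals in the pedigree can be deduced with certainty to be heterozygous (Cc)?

Obligate heterozygotes: I-1 is pigmented so carries C and passed c to II-1 (cc), so I-1 is Cc.
Every other individual is either homozygous by phenotype or has at least one consistent homozygous assignment, so the count is 1.

1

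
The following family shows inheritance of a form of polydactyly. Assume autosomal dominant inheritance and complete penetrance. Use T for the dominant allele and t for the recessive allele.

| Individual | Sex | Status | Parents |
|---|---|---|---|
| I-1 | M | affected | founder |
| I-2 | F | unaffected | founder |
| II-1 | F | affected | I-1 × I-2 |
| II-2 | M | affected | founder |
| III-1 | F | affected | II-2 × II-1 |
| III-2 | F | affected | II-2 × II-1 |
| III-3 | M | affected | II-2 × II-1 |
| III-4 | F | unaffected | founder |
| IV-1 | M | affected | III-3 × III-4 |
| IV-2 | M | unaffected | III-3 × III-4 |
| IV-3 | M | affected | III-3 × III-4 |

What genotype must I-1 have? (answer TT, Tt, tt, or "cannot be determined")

I-1's phenotype allows TT or Tt, and no parent or child forces a single allele at both positions; consistent genotype assignments exist with I-1 as TT or Tt.

cannot be determined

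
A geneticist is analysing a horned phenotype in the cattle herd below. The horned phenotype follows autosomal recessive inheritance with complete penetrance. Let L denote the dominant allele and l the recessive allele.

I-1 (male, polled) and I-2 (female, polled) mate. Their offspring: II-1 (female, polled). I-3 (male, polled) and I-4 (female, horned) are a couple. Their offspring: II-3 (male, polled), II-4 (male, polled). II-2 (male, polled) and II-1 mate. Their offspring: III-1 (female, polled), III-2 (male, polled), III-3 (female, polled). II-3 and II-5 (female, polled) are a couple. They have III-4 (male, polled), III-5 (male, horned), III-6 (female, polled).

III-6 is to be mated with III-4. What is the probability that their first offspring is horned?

1/9

II-3 is polled so carries L and received l from I-4 (ll), so II-3 is Ll.
II-5 is polled so carries L and passed l to III-5 (ll), so II-5 is Ll.
III-6 is a polled offspring of II-3 (Ll) × II-5 (Ll), whose cross gives 1/4 LL : 1/2 Ll : 1/4 ll; conditioning on being polled, III-6 is LL with probability 1/3, Ll with probability 2/3.
III-4 is a polled offspring of II-3 (Ll) × II-5 (Ll), whose cross gives 1/4 LL : 1/2 Ll : 1/4 ll; conditioning on being polled, III-4 is LL with probability 1/3, Ll with probability 2/3.
Summing over parental genotype combinations, P(offspring is horned) = 4/9·1/4 = 1/9.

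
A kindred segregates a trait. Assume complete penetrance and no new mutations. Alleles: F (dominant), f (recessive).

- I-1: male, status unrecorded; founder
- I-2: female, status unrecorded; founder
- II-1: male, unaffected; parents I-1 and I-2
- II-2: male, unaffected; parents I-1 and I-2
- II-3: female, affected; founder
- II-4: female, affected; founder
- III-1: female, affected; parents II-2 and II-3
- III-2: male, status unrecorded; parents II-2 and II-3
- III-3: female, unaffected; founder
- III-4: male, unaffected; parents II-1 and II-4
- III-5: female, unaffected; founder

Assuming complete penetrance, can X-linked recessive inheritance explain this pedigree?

Under X-linked recessive, III-1 (affected, female) cannot arise from II-2 (unaffected) × II-3 (affected).

No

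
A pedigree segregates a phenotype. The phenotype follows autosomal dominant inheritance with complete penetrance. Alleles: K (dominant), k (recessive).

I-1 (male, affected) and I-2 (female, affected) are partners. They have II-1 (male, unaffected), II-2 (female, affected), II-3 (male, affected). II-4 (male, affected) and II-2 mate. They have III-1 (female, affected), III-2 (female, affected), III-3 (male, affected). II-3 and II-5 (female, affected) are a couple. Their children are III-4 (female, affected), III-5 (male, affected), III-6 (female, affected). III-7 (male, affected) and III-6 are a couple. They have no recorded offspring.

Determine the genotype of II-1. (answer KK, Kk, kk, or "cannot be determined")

II-1 is unaffected, so II-1 is kk.

kk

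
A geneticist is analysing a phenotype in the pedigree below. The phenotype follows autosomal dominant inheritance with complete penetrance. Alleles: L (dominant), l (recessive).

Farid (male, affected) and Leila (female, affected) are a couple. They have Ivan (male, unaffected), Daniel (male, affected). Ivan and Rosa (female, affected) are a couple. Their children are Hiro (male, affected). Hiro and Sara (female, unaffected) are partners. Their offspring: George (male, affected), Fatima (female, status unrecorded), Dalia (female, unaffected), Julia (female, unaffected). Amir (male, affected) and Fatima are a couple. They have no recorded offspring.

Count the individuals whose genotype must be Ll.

4

Obligate heterozygotes: Farid is affected so carries L and passed l to Ivan (ll), so Farid is Ll; Leila is affected so carries L and passed l to Ivan (ll), so Leila is Ll; Hiro is affected so carries L and received l from Ivan (ll), so Hiro is Ll; George is affected so carries L and received l from Sara (ll), so George is Ll.
Every other individual is either homozygous by phenotype or has at least one consistent homozygous assignment, so the count is 4.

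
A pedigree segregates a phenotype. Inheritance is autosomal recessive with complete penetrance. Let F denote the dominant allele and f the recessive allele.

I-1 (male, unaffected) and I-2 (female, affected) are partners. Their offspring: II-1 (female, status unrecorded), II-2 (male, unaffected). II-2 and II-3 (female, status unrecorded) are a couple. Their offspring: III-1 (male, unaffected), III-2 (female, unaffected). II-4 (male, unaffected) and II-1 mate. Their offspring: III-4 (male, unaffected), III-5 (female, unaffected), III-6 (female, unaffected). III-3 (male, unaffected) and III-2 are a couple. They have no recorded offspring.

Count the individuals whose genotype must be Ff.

1

Obligate heterozygotes: II-2 is unaffected so carries F and received f from I-2 (ff), so II-2 is Ff.
Every other individual is either homozygous by phenotype or has at least one consistent homozygous assignment, so the count is 1.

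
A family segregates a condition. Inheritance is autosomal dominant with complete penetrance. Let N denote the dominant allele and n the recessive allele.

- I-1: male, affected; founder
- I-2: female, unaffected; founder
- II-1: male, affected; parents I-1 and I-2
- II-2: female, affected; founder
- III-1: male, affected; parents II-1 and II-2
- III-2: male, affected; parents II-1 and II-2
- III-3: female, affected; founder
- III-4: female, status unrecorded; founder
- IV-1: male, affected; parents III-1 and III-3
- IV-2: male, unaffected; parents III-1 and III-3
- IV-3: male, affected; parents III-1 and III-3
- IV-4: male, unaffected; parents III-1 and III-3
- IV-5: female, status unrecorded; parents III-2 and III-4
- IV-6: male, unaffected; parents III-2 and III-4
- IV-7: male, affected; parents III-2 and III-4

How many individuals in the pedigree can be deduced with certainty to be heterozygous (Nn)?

Obligate heterozygotes: II-1 is affected so carries N and received n from I-2 (nn), so II-1 is Nn; III-1 is affected so carries N and passed n to IV-2 (nn), so III-1 is Nn; III-2 is affected so carries N and passed n to IV-6 (nn), so III-2 is Nn; III-3 is affected so carries N and passed n to IV-2 (nn), so III-3 is Nn.
Every other individual is either homozygous by phenotype or has at least one consistent homozygous assignment, so the count is 4.

4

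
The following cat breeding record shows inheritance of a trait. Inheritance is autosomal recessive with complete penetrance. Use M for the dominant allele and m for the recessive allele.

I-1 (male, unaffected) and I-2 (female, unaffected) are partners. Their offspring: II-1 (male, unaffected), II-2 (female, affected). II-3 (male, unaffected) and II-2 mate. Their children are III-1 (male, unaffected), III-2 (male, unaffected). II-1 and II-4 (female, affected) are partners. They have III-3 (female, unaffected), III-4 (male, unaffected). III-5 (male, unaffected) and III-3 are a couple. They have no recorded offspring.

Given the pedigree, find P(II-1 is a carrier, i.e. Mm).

I-1 is unaffected so carries M and passed m to II-2 (mm), so I-1 is Mm.
I-2 is unaffected so carries M and passed m to II-2 (mm), so I-2 is Mm.
Their cross gives offspring ratios 1/4 MM : 1/2 Mm : 1/4 mm. Conditioning on II-1 being unaffected, P(Mm) = 1/2 / 3/4 = 2/3 before taking II-1's own offspring into account.
II-4 is affected, so II-4 is mm.
Now use II-1's offspring. Probability of each recorded status — unaffected daughter III-3: 1/2 if II-1 is Mm, 1 if MM; unaffected son III-4: 1/2 if II-1 is Mm, 1 if MM.
Bayes: P(Mm) = 2/3·1/4 / (2/3·1/4 + 1/3·1) = 1/3.

1/3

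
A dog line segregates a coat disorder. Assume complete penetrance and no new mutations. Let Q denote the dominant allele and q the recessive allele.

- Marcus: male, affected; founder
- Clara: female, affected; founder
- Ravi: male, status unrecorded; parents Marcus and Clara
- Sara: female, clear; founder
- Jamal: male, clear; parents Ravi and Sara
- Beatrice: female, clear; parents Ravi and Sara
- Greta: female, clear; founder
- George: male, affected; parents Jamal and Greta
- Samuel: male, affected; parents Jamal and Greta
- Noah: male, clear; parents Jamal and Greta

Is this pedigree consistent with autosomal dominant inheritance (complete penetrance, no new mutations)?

Under autosomal dominant, George (affected, male) cannot arise from Jamal (clear) × Greta (clear).

No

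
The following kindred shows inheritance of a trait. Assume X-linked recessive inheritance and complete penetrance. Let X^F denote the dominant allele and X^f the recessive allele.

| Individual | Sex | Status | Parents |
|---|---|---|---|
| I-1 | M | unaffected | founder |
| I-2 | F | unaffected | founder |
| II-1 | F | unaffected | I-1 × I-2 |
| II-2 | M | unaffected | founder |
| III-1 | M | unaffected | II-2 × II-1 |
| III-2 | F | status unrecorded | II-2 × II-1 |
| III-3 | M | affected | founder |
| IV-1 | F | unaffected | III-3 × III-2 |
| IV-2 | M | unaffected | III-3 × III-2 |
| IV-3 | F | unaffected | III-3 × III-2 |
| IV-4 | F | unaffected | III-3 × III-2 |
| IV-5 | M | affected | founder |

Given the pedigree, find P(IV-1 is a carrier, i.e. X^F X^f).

1

IV-1 is unaffected so carries F and received f from III-3 (X^f Y), so IV-1 is X^F X^f, giving P(X^F X^f) = 1.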